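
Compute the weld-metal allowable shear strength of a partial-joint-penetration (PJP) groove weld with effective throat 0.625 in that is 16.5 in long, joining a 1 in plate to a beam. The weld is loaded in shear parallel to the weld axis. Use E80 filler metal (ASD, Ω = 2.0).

R_n/Ω ≈ 248 kips

E80XX → F_EXX = 80 ksi.
Effective throat (given) t_e = 0.625 in.
A_we = 0.625 × 16.5 = 10.31 in².
F_nw = 0.6 F_EXX = 48 ksi.
R_n/Ω = (48 × 10.31) / 2.0 = 247.5 kips.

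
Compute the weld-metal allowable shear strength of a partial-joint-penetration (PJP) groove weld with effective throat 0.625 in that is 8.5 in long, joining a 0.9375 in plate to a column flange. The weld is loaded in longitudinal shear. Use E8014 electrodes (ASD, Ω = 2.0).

R_n/Ω ≈ 128 kips

E80XX → F_EXX = 80 ksi.
Effective throat (given) t_e = 0.625 in.
A_we = 0.625 × 8.5 = 5.312 in².
F_nw = 0.6 F_EXX = 48 ksi.
R_n/Ω = (48 × 5.312) / 2.0 = 127.5 kips.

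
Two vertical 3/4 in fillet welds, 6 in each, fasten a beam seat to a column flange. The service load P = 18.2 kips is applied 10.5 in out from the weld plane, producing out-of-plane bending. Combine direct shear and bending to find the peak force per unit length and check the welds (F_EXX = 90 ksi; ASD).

L_w = 2 × 6 = 12 in; section modulus (unit throat) S = 2 × L²/6 = 12 in².
Direct shear f_v = P/L_w = 18.2/12 = 1.517 kip/in.
Moment M = P × e = 18.2 × 10.5 = 191.1 kip·in; bending f_b = M/S = 15.92 kip/in.
f_max = √(f_v² + f_b²) = √(1.517² + 15.92²) = 16 kip/in.
r_n/Ω = (1/2.0) × 0.6 × 90 × (0.707 × 0.75) = 14.32 kip/in → NOT adequate.

f_max ≈ 16 kip/in; NOT adequate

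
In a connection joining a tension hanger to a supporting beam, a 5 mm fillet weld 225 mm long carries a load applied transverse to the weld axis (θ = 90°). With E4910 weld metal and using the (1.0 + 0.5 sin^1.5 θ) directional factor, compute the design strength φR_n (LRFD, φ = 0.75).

E49XX → F_EXX = 490 MPa.
t_e = 0.707 × 5 = 3.535 mm; A_we = 3.535 × 225 = 795.4 mm².
Directional factor: 1.0 + 0.5 sin^1.5(90°) = 1.5.
F_nw = 0.6 × 490 × 1.5 = 441 MPa.
φR_n = 0.75 × 441 × 795.4 × 10⁻³ = 263.1 kN.

φR_n ≈ 263 kN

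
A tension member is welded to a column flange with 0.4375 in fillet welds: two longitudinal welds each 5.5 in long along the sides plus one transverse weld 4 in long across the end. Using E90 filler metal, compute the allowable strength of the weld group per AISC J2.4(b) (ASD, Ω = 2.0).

E90XX → F_EXX = 90 ksi.
t_e = 0.707 × 0.4375 = 0.3093 in.
R_nwl = 0.6 × 90 × 0.3093 × 11 = 183.7 kip (longitudinal, 2 welds).
R_nwt = 0.6 × 90 × 0.3093 × 4 = 66.81 kip (transverse, base value).
(i) R_nwl + R_nwt = 250.5 kip; (ii) 0.85 R_nwl + 1.5 R_nwt = 256.4 kip.
R_n = max = 256.4 kip [governs: (ii)]; R_n/Ω = 128.2 kip.

R_n/Ω ≈ 128 kip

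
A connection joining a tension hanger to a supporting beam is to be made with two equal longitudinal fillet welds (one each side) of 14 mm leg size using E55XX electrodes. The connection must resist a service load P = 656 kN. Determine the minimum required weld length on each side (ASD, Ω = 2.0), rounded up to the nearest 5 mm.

L = 205 mm on each side

E55XX → F_EXX = 550 MPa.
Throat t_e = 0.707 × 14 = 9.898 mm.
r_n/Ω = (0.6 × 550 × 9.898) / 2.0 = 1633 N/mm = 1.633 kN/mm.
L_req = P / (r_n/Ω) = 656 / 1.633 = 401.7 mm total.
Per side: 401.7 / 2 = 200.8 mm.
Round up → use L = 205 mm on each side.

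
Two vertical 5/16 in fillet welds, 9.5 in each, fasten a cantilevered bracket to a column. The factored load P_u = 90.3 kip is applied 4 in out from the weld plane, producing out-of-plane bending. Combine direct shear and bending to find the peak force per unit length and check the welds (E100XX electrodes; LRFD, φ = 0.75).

E100XX → F_EXX = 100 ksi.
L_w = 2 × 9.5 = 19 in; section modulus (unit throat) S = 2 × L²/6 = 30.08 in².
Direct shear f_v = P/L_w = 90.3/19 = 4.753 kip/in.
Moment M = P × e = 90.3 × 4 = 361.2 kip·in; bending f_b = M/S = 12.01 kip/in.
f_max = √(f_v² + f_b²) = √(4.753² + 12.01²) = 12.91 kip/in.
φr_n = 0.75 × 0.6 × 100 × (0.707 × 0.3125) = 9.942 kip/in → NOT adequate.

f_max ≈ 12.9 kip/in; NOT adequate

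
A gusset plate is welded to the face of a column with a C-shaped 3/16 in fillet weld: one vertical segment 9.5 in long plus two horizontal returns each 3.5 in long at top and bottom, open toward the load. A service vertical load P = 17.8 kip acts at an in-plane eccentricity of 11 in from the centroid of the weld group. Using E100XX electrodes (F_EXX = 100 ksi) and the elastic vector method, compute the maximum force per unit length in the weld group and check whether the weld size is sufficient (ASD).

f_max ≈ 4.95 kip/in; NOT adequate

Total weld length L_w = 16.5 in. Treat welds as unit-width lines.
Centroid: x̄ = 2×3.5×1.75 / 16.5 = 0.7424 in from the vertical weld.
Polar moment about centroid: J = I_x + I_y = [9.5³/12 + 2×3.5×4.75²] + [9.5×0.7424² + 2(3.5³/12 + 3.5×1.008²)] = 248.9 in³.
Direct shear f_v = P/L_w = 17.8 / 16.5 = 1.079 kip/in (vertical).
Torsion M = P·e = 17.8 × 11 = 195.8 kip·in.
Critical point at (x, y) = (2.758, 4.75) from centroid. f_tx = M·y/J = 3.737 kip/in; f_ty = M·x/J = 2.17 kip/in.
Resultant f_max = √[f_tx² + (f_v + f_ty)²] = √[3.737² + (1.079 + 2.17)²] = 4.951 kip/in.
Capacity per unit length: r_n/Ω = (1/2.0) × 0.6 × 100 × (0.707 × 0.1875) = 3.977 kip/in.
4.951 > 3.977 → NOT adequate.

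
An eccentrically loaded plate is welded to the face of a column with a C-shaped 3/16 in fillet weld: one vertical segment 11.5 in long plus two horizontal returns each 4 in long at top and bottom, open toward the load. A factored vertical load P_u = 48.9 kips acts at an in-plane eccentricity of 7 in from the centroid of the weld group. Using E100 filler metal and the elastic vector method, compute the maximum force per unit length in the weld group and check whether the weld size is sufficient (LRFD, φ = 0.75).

f_max ≈ 6.92 kip/in; NOT adequate

E100XX → F_EXX = 100 ksi.
Total weld length L_w = 19.5 in. Treat welds as unit-width lines.
Centroid: x̄ = 2×4×2 / 19.5 = 0.8205 in from the vertical weld.
Polar moment about centroid: J = I_x + I_y = [11.5³/12 + 2×4×5.75²] + [11.5×0.8205² + 2(4³/12 + 4×1.179²)] = 420.8 in³.
Direct shear f_v = P/L_w = 48.9 / 19.5 = 2.508 kip/in (vertical).
Torsion M = P·e = 48.9 × 7 = 342.3 kip·in.
Critical point at (x, y) = (3.179, 5.75) from centroid. f_tx = M·y/J = 4.678 kip/in; f_ty = M·x/J = 2.586 kip/in.
Resultant f_max = √[f_tx² + (f_v + f_ty)²] = √[4.678² + (2.508 + 2.586)²] = 6.916 kip/in.
Capacity per unit length: φr_n = 0.75 × 0.6 × 100 × (0.707 × 0.1875) = 5.965 kip/in.
6.916 > 5.965 → NOT adequate.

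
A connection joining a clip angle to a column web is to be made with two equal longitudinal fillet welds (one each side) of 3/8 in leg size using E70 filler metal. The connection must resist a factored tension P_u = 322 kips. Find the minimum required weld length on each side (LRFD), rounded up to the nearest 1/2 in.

L = 19.5 in on each side

E70XX → F_EXX = 70 ksi.
Throat t_e = 0.707 × 0.375 = 0.2651 in.
φr_n = 0.75 × 0.6 × 70 × 0.2651 = 8.351 kips/in.
L_req = P_u / φr_n = 322 / 8.351 = 38.56 in total.
Per side: 38.56 / 2 = 19.28 in.
Round up → use L = 19.5 in on each side.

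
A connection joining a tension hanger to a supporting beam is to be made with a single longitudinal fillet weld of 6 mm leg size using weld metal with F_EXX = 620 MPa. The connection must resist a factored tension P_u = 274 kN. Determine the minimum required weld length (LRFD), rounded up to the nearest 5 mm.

L = 235 mm

Throat t_e = 0.707 × 6 = 4.242 mm.
φr_n = 0.75 × 0.6 × 620 × 4.242 × 10⁻³ = 1.184 kN/mm.
L_req = P_u / φr_n = 274 / 1.184 = 231.5 mm total.
Round up → use L = 235 mm.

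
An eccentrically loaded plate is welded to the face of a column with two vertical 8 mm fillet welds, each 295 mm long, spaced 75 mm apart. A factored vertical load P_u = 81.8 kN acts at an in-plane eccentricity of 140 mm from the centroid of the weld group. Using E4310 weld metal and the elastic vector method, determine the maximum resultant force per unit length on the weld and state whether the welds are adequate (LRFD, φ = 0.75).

E43XX → F_EXX = 430 MPa.
Total weld length L_w = 590 mm. Treat welds as unit-width lines.
Polar moment about centroid: J = 2[d³/12 + d(b/2)²] = 2[295³/12 + 295×37.5²] = 5108000 mm³.
Direct shear f_v = P/L_w = 81.8×10³ / 590 = 138.6 N/mm (vertical).
Torsion M = P·e = 81.8×10³ × 140 = 11452000 N·mm.
Critical point at (x, y) = (37.5, 147.5) from centroid. f_tx = M·y/J = 330.7 N/mm; f_ty = M·x/J = 84.07 N/mm.
Resultant f_max = √[f_tx² + (f_v + f_ty)²] = √[330.7² + (138.6 + 84.07)²] = 398.7 N/mm.
Capacity per unit length: φr_n = 0.75 × 0.6 × 430 × (0.707 × 8) = 1094 N/mm.
398.7 ≤ 1094 → adequate.

f_max ≈ 399 N/mm; adequate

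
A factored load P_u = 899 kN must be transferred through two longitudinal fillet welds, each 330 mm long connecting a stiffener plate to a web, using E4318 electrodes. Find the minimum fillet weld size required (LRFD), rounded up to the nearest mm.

w = 10 mm

E43XX → F_EXX = 430 MPa.
Total weld length L = 660 mm.
Required throat t_e = P_u / (φ × 0.6 F_EXX × L) = 899 / (0.75 × 0.6 × 430 × 660 × 10⁻³) = 7.039 mm.
Required leg w = t_e / 0.707 = 9.957 mm → use 10 mm.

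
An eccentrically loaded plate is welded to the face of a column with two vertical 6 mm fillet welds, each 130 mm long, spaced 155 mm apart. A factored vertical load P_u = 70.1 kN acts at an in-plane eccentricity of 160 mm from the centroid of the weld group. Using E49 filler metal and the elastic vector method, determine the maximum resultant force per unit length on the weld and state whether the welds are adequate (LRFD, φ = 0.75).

E49XX → F_EXX = 490 MPa.
Total weld length L_w = 260 mm. Treat welds as unit-width lines.
Polar moment about centroid: J = 2[d³/12 + d(b/2)²] = 2[130³/12 + 130×77.5²] = 1928000 mm³.
Direct shear f_v = P/L_w = 70.1×10³ / 260 = 269.6 N/mm (vertical).
Torsion M = P·e = 70.1×10³ × 160 = 11216000 N·mm.
Critical point at (x, y) = (77.5, 65) from centroid. f_tx = M·y/J = 378.2 N/mm; f_ty = M·x/J = 450.9 N/mm.
Resultant f_max = √[f_tx² + (f_v + f_ty)²] = √[378.2² + (269.6 + 450.9)²] = 813.7 N/mm.
Capacity per unit length: φr_n = 0.75 × 0.6 × 490 × (0.707 × 6) = 935.4 N/mm.
813.7 ≤ 935.4 → adequate.

f_max ≈ 814 N/mm; adequate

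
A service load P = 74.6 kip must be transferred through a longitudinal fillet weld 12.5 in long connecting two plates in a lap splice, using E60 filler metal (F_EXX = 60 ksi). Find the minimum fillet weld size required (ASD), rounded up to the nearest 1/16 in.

w = 1/2 in

Total weld length L = 12.5 in.
Required throat t_e = P × Ω / (0.6 F_EXX × L) = 74.6 × 2.0 / (0.6 × 60 × 12.5) = 0.3316 in.
Required leg w = t_e / 0.707 = 0.469 in → use 1/2 in.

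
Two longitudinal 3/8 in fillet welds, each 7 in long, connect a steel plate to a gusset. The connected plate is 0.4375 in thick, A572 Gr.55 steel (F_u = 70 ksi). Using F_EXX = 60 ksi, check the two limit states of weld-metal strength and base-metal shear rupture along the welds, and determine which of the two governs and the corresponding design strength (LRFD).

φR_n ≈ 100 kips (weld metal governs)

t_e = 0.707 × 0.375 = 0.2651 in; L = 14 in.
Weld metal: φR_n = 0.75 × 0.6 × 60 × 0.2651 × 14 = 100.2 kips.
Base metal (shear rupture): φR_n = 0.75 × 0.6 × 70 × 0.4375 × 14 = 192.9 kips.
Governing: weld metal.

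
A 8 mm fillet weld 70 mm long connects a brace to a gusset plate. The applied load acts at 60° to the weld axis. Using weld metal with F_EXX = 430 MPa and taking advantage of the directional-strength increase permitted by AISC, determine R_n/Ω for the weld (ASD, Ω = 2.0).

t_e = 0.707 × 8 = 5.656 mm; A_we = 5.656 × 70 = 395.9 mm².
Directional factor: 1.0 + 0.5 sin^1.5(60°) = 1.403.
F_nw = 0.6 × 430 × 1.403 = 362 MPa.
R_n/Ω = (362 × 395.9) / 2.0 × 10⁻³ = 71.65 kN.

R_n/Ω ≈ 71.7 kN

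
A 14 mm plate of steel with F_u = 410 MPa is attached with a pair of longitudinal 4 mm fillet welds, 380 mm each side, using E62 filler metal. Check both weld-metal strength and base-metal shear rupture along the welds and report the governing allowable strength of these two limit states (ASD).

E62XX → F_EXX = 620 MPa.
t_e = 0.707 × 4 = 2.828 mm; L = 760 mm.
Weld metal: R_n/Ω = (1/2.0) × 0.6 × 620 × 2.828 × 760 × 10⁻³ = 399.8 kN.
Base metal (shear rupture): R_n/Ω = (1/2.0) × 0.6 × 410 × 14 × 760 × 10⁻³ = 1309 kN.
Governing: weld metal.

R_n/Ω ≈ 400 kN (weld metal governs)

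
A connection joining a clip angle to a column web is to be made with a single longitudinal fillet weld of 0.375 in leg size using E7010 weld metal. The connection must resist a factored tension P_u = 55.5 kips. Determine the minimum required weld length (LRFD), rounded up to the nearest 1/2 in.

E70XX → F_EXX = 70 ksi.
Throat t_e = 0.707 × 0.375 = 0.2651 in.
φr_n = 0.75 × 0.6 × 70 × 0.2651 = 8.351 kips/in.
L_req = P_u / φr_n = 55.5 / 8.351 = 6.646 in total.
Round up → use L = 7 in.

L = 7 in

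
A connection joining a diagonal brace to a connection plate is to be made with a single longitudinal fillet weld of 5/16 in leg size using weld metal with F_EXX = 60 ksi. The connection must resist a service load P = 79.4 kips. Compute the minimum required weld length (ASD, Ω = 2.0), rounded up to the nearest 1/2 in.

Throat t_e = 0.707 × 0.3125 = 0.2209 in.
r_n/Ω = (0.6 × 60 × 0.2209) / 2.0 = 3.977 kip/in.
L_req = P / (r_n/Ω) = 79.4 / 3.977 = 19.97 in total.
Round up → use L = 20 in.

L = 20 in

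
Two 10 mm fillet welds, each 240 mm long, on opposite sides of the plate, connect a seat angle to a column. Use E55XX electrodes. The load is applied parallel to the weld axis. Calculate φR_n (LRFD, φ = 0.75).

φR_n ≈ 840 kN

E55XX → F_EXX = 550 MPa.
Effective throat t_e = 0.707 × 10 = 7.07 mm.
Total length L = 480 mm; A_we = 7.07 × 480 = 3394 mm².
F_nw = 0.6 F_EXX = 0.6 × 550 = 330 MPa.
φR_n = 0.75 × 330 × 3394 × 10⁻³ = 839.9 kN.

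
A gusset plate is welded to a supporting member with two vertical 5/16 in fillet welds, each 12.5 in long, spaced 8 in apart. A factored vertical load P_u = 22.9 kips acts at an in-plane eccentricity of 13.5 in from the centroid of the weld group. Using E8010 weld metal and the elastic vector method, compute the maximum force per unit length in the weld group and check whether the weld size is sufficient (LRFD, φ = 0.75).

E80XX → F_EXX = 80 ksi.
Total weld length L_w = 25 in. Treat welds as unit-width lines.
Polar moment about centroid: J = 2[d³/12 + d(b/2)²] = 2[12.5³/12 + 12.5×4²] = 725.5 in³.
Direct shear f_v = P/L_w = 22.9 / 25 = 0.916 kip/in (vertical).
Torsion M = P·e = 22.9 × 13.5 = 309.15 kip·in.
Critical point at (x, y) = (4, 6.25) from centroid. f_tx = M·y/J = 2.663 kip/in; f_ty = M·x/J = 1.704 kip/in.
Resultant f_max = √[f_tx² + (f_v + f_ty)²] = √[2.663² + (0.916 + 1.704)²] = 3.736 kip/in.
Capacity per unit length: φr_n = 0.75 × 0.6 × 80 × (0.707 × 0.3125) = 7.954 kip/in.
3.736 ≤ 7.954 → adequate.

f_max ≈ 3.74 kip/in; adequate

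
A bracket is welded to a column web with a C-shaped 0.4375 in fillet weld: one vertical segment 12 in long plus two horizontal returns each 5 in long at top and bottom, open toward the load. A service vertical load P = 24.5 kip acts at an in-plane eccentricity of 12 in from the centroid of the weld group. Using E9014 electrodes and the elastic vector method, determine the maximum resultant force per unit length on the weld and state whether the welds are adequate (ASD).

f_max ≈ 4.46 kip/in; adequate

E90XX → F_EXX = 90 ksi.
Total weld length L_w = 22 in. Treat welds as unit-width lines.
Centroid: x̄ = 2×5×2.5 / 22 = 1.136 in from the vertical weld.
Polar moment about centroid: J = I_x + I_y = [12³/12 + 2×5×6²] + [12×1.136² + 2(5³/12 + 5×1.364²)] = 558.9 in³.
Direct shear f_v = P/L_w = 24.5 / 22 = 1.114 kip/in (vertical).
Torsion M = P·e = 24.5 × 12 = 294 kip·in.
Critical point at (x, y) = (3.864, 6) from centroid. f_tx = M·y/J = 3.156 kip/in; f_ty = M·x/J = 2.032 kip/in.
Resultant f_max = √[f_tx² + (f_v + f_ty)²] = √[3.156² + (1.114 + 2.032)²] = 4.456 kip/in.
Capacity per unit length: r_n/Ω = (1/2.0) × 0.6 × 90 × (0.707 × 0.4375) = 8.351 kip/in.
4.456 ≤ 8.351 → adequate.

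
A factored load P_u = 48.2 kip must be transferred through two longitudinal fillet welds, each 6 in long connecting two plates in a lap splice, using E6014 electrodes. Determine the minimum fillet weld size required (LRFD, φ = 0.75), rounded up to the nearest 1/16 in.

w = 1/4 in

E60XX → F_EXX = 60 ksi.
Total weld length L = 12 in.
Required throat t_e = P_u / (φ × 0.6 F_EXX × L) = 48.2 / (0.75 × 0.6 × 60 × 12) = 0.1488 in.
Required leg w = t_e / 0.707 = 0.2104 in → use 1/4 in.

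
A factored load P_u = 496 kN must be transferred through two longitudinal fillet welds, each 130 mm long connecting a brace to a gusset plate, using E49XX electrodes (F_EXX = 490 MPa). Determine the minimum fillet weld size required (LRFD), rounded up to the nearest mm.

Total weld length L = 260 mm.
Required throat t_e = P_u / (φ × 0.6 F_EXX × L) = 496 / (0.75 × 0.6 × 490 × 260 × 10⁻³) = 8.652 mm.
Required leg w = t_e / 0.707 = 12.24 mm → use 13 mm.

w = 13 mm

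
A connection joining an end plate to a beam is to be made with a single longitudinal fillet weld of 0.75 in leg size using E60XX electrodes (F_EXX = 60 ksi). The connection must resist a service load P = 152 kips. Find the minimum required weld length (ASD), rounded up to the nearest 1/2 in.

Throat t_e = 0.707 × 0.75 = 0.5302 in.
r_n/Ω = (0.6 × 60 × 0.5302) / 2.0 = 9.544 kip/in.
L_req = P / (r_n/Ω) = 152 / 9.544 = 15.93 in total.
Round up → use L = 16 in.

L = 16 in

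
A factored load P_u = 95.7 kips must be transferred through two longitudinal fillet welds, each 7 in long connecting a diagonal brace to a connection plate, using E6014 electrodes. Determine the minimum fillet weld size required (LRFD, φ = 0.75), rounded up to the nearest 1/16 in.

w = 3/8 in

E60XX → F_EXX = 60 ksi.
Total weld length L = 14 in.
Required throat t_e = P_u / (φ × 0.6 F_EXX × L) = 95.7 / (0.75 × 0.6 × 60 × 14) = 0.2532 in.
Required leg w = t_e / 0.707 = 0.3581 in → use 3/8 in.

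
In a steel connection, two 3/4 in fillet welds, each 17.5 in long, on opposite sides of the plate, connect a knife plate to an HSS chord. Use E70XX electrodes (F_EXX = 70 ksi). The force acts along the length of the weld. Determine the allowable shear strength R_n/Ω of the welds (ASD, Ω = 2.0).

Effective throat t_e = 0.707 × 0.75 = 0.5302 in.
Total length L = 35 in; A_we = 0.5302 × 35 = 18.56 in².
F_nw = 0.6 F_EXX = 0.6 × 70 = 42 ksi.
R_n = 42 × 18.56 = 779.5 kip; R_n/Ω = 779.5/2.0 = 389.7 kip.

R_n/Ω ≈ 390 kip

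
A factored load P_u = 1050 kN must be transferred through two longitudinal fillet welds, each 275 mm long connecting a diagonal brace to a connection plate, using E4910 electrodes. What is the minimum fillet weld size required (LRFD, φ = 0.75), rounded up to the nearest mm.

w = 13 mm

E49XX → F_EXX = 490 MPa.
Total weld length L = 550 mm.
Required throat t_e = P_u / (φ × 0.6 F_EXX × L) = 1050 / (0.75 × 0.6 × 490 × 550 × 10⁻³) = 8.658 mm.
Required leg w = t_e / 0.707 = 12.25 mm → use 13 mm.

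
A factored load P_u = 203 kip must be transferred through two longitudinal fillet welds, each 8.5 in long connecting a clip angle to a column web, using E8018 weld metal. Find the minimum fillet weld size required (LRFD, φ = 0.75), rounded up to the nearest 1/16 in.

w = 1/2 in

E80XX → F_EXX = 80 ksi.
Total weld length L = 17 in.
Required throat t_e = P_u / (φ × 0.6 F_EXX × L) = 203 / (0.75 × 0.6 × 80 × 17) = 0.3317 in.
Required leg w = t_e / 0.707 = 0.4692 in → use 1/2 in.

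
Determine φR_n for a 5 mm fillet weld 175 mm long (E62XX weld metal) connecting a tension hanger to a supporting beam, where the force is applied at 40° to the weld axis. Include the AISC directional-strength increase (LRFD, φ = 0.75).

φR_n ≈ 217 kN

E62XX → F_EXX = 620 MPa.
t_e = 0.707 × 5 = 3.535 mm; A_we = 3.535 × 175 = 618.6 mm².
Directional factor: 1.0 + 0.5 sin^1.5(40°) = 1.258.
F_nw = 0.6 × 620 × 1.258 = 467.9 MPa.
φR_n = 0.75 × 467.9 × 618.6 × 10⁻³ = 217.1 kN.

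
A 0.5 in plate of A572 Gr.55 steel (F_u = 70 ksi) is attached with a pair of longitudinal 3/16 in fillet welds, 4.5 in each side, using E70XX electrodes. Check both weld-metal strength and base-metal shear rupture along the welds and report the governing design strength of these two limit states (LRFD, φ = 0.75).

φR_n ≈ 37.6 kip (weld metal governs)

E70XX → F_EXX = 70 ksi.
t_e = 0.707 × 0.1875 = 0.1326 in; L = 9 in.
Weld metal: φR_n = 0.75 × 0.6 × 70 × 0.1326 × 9 = 37.58 kip.
Base metal (shear rupture): φR_n = 0.75 × 0.6 × 70 × 0.5 × 9 = 141.8 kip.
Governing: weld metal.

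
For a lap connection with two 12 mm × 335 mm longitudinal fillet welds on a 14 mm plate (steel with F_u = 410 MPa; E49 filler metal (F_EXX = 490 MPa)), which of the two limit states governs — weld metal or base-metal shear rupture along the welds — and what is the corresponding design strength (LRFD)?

φR_n ≈ 1250 kN (weld metal governs)

t_e = 0.707 × 12 = 8.484 mm; L = 670 mm.
Weld metal: φR_n = 0.75 × 0.6 × 490 × 8.484 × 670 × 10⁻³ = 1253 kN.
Base metal (shear rupture): φR_n = 0.75 × 0.6 × 410 × 14 × 670 × 10⁻³ = 1731 kN.
Governing: weld metal.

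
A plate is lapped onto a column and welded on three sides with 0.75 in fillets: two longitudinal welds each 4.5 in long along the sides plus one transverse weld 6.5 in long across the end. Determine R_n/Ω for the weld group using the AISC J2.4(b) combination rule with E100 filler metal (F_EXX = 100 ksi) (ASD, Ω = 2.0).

t_e = 0.707 × 0.75 = 0.5302 in.
R_nwl = 0.6 × 100 × 0.5302 × 9 = 286.3 kips (longitudinal, 2 welds).
R_nwt = 0.6 × 100 × 0.5302 × 6.5 = 206.8 kips (transverse, base value).
(i) R_nwl + R_nwt = 493.1 kips; (ii) 0.85 R_nwl + 1.5 R_nwt = 553.6 kips.
R_n = max = 553.6 kips [governs: (ii)]; R_n/Ω = 276.8 kips.

R_n/Ω ≈ 277 kips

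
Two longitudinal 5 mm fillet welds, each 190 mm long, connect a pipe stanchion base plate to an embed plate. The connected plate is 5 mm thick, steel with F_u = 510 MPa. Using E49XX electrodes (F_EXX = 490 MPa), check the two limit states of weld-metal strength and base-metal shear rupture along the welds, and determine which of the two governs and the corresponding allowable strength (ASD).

t_e = 0.707 × 5 = 3.535 mm; L = 380 mm.
Weld metal: R_n/Ω = (1/2.0) × 0.6 × 490 × 3.535 × 380 × 10⁻³ = 197.5 kN.
Base metal (shear rupture): R_n/Ω = (1/2.0) × 0.6 × 510 × 5 × 380 × 10⁻³ = 290.7 kN.
Governing: weld metal.

R_n/Ω ≈ 197 kN (weld metal governs)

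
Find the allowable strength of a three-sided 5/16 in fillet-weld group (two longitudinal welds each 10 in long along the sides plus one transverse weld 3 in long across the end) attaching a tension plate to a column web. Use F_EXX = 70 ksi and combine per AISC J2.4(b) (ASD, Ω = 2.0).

R_n/Ω ≈ 107 kip

t_e = 0.707 × 0.3125 = 0.2209 in.
R_nwl = 0.6 × 70 × 0.2209 × 20 = 185.6 kip (longitudinal, 2 welds).
R_nwt = 0.6 × 70 × 0.2209 × 3 = 27.84 kip (transverse, base value).
(i) R_nwl + R_nwt = 213.4 kip; (ii) 0.85 R_nwl + 1.5 R_nwt = 199.5 kip.
R_n = max = 213.4 kip [governs: (i)]; R_n/Ω = 106.7 kip.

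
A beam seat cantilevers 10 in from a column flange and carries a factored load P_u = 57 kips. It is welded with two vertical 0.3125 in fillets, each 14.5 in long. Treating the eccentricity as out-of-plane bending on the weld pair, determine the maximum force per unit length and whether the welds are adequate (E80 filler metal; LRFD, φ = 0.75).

f_max ≈ 8.37 kip/in; NOT adequate

E80XX → F_EXX = 80 ksi.
L_w = 2 × 14.5 = 29 in; section modulus (unit throat) S = 2 × L²/6 = 70.08 in².
Direct shear f_v = P/L_w = 57/29 = 1.966 kip/in.
Moment M = P × e = 57 × 10 = 570 kip·in; bending f_b = M/S = 8.133 kip/in.
f_max = √(f_v² + f_b²) = √(1.966² + 8.133²) = 8.367 kip/in.
φr_n = 0.75 × 0.6 × 80 × (0.707 × 0.3125) = 7.954 kip/in → NOT adequate.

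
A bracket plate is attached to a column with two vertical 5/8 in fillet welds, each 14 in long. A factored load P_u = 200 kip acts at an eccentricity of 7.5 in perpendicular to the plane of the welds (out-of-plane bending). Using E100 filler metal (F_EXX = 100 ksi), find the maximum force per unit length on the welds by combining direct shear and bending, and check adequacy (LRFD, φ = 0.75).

f_max ≈ 24 kip/in; NOT adequate

L_w = 2 × 14 = 28 in; section modulus (unit throat) S = 2 × L²/6 = 65.33 in².
Direct shear f_v = P/L_w = 200/28 = 7.143 kip/in.
Moment M = P × e = 200 × 7.5 = 1500 kip·in; bending f_b = M/S = 22.96 kip/in.
f_max = √(f_v² + f_b²) = √(7.143² + 22.96²) = 24.04 kip/in.
φr_n = 0.75 × 0.6 × 100 × (0.707 × 0.625) = 19.88 kip/in → NOT adequate.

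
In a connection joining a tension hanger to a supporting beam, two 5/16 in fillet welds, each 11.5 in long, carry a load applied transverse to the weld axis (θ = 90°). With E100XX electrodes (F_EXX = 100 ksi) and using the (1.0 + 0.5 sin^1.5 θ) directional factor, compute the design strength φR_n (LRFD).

φR_n ≈ 343 kips

t_e = 0.707 × 0.3125 = 0.2209 in; A_we = 0.2209 × 23 = 5.082 in².
Directional factor: 1.0 + 0.5 sin^1.5(90°) = 1.5.
F_nw = 0.6 × 100 × 1.5 = 90 ksi.
φR_n = 0.75 × 90 × 5.082 = 343 kips.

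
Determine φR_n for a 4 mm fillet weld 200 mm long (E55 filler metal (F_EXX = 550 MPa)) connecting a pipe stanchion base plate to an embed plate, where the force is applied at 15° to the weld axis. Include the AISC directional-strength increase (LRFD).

φR_n ≈ 149 kN

t_e = 0.707 × 4 = 2.828 mm; A_we = 2.828 × 200 = 565.6 mm².
Directional factor: 1.0 + 0.5 sin^1.5(15°) = 1.066.
F_nw = 0.6 × 550 × 1.066 = 351.7 MPa.
φR_n = 0.75 × 351.7 × 565.6 × 10⁻³ = 149.2 kN.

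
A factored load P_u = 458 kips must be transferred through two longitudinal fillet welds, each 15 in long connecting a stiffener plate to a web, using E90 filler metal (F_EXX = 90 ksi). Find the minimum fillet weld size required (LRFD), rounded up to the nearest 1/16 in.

Total weld length L = 30 in.
Required throat t_e = P_u / (φ × 0.6 F_EXX × L) = 458 / (0.75 × 0.6 × 90 × 30) = 0.377 in.
Required leg w = t_e / 0.707 = 0.5332 in → use 9/16 in.

w = 9/16 in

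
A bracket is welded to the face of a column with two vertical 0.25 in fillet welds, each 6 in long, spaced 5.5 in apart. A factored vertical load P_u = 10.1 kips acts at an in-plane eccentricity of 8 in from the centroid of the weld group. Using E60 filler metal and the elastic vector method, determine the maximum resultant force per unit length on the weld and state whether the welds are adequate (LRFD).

f_max ≈ 3.22 kip/in; adequate

E60XX → F_EXX = 60 ksi.
Total weld length L_w = 12 in. Treat welds as unit-width lines.
Polar moment about centroid: J = 2[d³/12 + d(b/2)²] = 2[6³/12 + 6×2.75²] = 126.8 in³.
Direct shear f_v = P/L_w = 10.1 / 12 = 0.8417 kip/in (vertical).
Torsion M = P·e = 10.1 × 8 = 80.8 kip·in.
Critical point at (x, y) = (2.75, 3) from centroid. f_tx = M·y/J = 1.912 kip/in; f_ty = M·x/J = 1.753 kip/in.
Resultant f_max = √[f_tx² + (f_v + f_ty)²] = √[1.912² + (0.8417 + 1.753)²] = 3.223 kip/in.
Capacity per unit length: φr_n = 0.75 × 0.6 × 60 × (0.707 × 0.25) = 4.772 kip/in.
3.223 ≤ 4.772 → adequate.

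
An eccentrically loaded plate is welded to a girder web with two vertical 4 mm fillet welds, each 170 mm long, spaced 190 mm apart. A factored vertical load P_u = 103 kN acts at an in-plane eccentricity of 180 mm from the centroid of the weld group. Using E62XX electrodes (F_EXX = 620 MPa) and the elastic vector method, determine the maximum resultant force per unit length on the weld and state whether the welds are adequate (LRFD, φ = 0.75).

f_max ≈ 858 N/mm; NOT adequate

Total weld length L_w = 340 mm. Treat welds as unit-width lines.
Polar moment about centroid: J = 2[d³/12 + d(b/2)²] = 2[170³/12 + 170×95²] = 3887000 mm³.
Direct shear f_v = P/L_w = 103×10³ / 340 = 302.9 N/mm (vertical).
Torsion M = P·e = 103×10³ × 180 = 18540000 N·mm.
Critical point at (x, y) = (95, 85) from centroid. f_tx = M·y/J = 405.4 N/mm; f_ty = M·x/J = 453.1 N/mm.
Resultant f_max = √[f_tx² + (f_v + f_ty)²] = √[405.4² + (302.9 + 453.1)²] = 857.9 N/mm.
Capacity per unit length: φr_n = 0.75 × 0.6 × 620 × (0.707 × 4) = 789 N/mm.
857.9 > 789 → NOT adequate.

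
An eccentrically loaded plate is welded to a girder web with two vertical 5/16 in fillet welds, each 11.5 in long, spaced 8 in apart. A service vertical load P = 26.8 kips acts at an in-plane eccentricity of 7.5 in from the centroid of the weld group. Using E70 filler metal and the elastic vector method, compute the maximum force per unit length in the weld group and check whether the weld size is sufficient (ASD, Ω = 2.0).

E70XX → F_EXX = 70 ksi.
Total weld length L_w = 23 in. Treat welds as unit-width lines.
Polar moment about centroid: J = 2[d³/12 + d(b/2)²] = 2[11.5³/12 + 11.5×4²] = 621.5 in³.
Direct shear f_v = P/L_w = 26.8 / 23 = 1.165 kip/in (vertical).
Torsion M = P·e = 26.8 × 7.5 = 201 kip·in.
Critical point at (x, y) = (4, 5.75) from centroid. f_tx = M·y/J = 1.86 kip/in; f_ty = M·x/J = 1.294 kip/in.
Resultant f_max = √[f_tx² + (f_v + f_ty)²] = √[1.86² + (1.165 + 1.294)²] = 3.083 kip/in.
Capacity per unit length: r_n/Ω = (1/2.0) × 0.6 × 70 × (0.707 × 0.3125) = 4.64 kip/in.
3.083 ≤ 4.64 → adequate.

f_max ≈ 3.08 kip/in; adequate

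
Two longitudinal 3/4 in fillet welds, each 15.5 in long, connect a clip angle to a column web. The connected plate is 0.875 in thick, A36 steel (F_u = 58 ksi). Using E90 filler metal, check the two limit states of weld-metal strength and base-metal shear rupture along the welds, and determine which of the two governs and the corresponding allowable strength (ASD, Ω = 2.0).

R_n/Ω ≈ 444 kip (weld metal governs)

E90XX → F_EXX = 90 ksi.
t_e = 0.707 × 0.75 = 0.5302 in; L = 31 in.
Weld metal: R_n/Ω = (1/2.0) × 0.6 × 90 × 0.5302 × 31 = 443.8 kip.
Base metal (shear rupture): R_n/Ω = (1/2.0) × 0.6 × 58 × 0.875 × 31 = 472 kip.
Governing: weld metal.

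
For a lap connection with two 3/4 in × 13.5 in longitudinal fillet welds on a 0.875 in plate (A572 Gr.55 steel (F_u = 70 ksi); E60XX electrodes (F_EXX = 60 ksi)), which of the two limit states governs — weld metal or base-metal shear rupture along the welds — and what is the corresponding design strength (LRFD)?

φR_n ≈ 387 kip (weld metal governs)

t_e = 0.707 × 0.75 = 0.5302 in; L = 27 in.
Weld metal: φR_n = 0.75 × 0.6 × 60 × 0.5302 × 27 = 386.6 kip.
Base metal (shear rupture): φR_n = 0.75 × 0.6 × 70 × 0.875 × 27 = 744.2 kip.
Governing: weld metal.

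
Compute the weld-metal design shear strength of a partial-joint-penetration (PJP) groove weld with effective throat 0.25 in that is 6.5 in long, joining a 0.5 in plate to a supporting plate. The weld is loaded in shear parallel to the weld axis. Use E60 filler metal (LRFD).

E60XX → F_EXX = 60 ksi.
Effective throat (given) t_e = 0.25 in.
A_we = 0.25 × 6.5 = 1.625 in².
F_nw = 0.6 F_EXX = 36 ksi.
φR_n = 0.75 × 36 × 1.625 = 43.88 kips.

φR_n ≈ 43.9 kips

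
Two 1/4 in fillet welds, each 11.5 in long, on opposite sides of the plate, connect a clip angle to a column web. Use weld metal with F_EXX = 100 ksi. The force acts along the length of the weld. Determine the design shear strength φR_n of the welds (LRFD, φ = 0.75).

Effective throat t_e = 0.707 × 0.25 = 0.1767 in.
Total length L = 23 in; A_we = 0.1767 × 23 = 4.065 in².
F_nw = 0.6 F_EXX = 0.6 × 100 = 60 ksi.
φR_n = 0.75 × 60 × 4.065 = 182.9 kip.

φR_n ≈ 183 kip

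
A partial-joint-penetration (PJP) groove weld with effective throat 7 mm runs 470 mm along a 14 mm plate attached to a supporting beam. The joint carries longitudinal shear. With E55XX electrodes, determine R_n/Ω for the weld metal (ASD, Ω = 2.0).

E55XX → F_EXX = 550 MPa.
Effective throat (given) t_e = 7 mm.
A_we = 7 × 470 = 3290 mm².
F_nw = 0.6 F_EXX = 330 MPa.
R_n/Ω = (330 × 3290) / 2.0 × 10⁻³ = 542.9 kN.

R_n/Ω ≈ 543 kN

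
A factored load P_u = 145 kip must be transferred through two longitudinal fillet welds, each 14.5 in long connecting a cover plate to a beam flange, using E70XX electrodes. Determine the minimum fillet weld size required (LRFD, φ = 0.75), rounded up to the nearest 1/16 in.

w = 1/4 in

E70XX → F_EXX = 70 ksi.
Total weld length L = 29 in.
Required throat t_e = P_u / (φ × 0.6 F_EXX × L) = 145 / (0.75 × 0.6 × 70 × 29) = 0.1587 in.
Required leg w = t_e / 0.707 = 0.2245 in → use 1/4 in.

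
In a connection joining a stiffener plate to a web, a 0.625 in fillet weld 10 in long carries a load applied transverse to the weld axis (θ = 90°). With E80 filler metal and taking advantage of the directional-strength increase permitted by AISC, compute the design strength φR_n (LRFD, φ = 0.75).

E80XX → F_EXX = 80 ksi.
t_e = 0.707 × 0.625 = 0.4419 in; A_we = 0.4419 × 10 = 4.419 in².
Directional factor: 1.0 + 0.5 sin^1.5(90°) = 1.5.
F_nw = 0.6 × 80 × 1.5 = 72 ksi.
φR_n = 0.75 × 72 × 4.419 = 238.6 kips.

φR_n ≈ 239 kips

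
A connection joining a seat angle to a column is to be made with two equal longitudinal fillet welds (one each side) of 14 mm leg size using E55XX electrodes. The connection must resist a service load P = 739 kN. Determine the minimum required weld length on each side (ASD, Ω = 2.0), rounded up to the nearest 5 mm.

L = 230 mm on each side

E55XX → F_EXX = 550 MPa.
Throat t_e = 0.707 × 14 = 9.898 mm.
r_n/Ω = (0.6 × 550 × 9.898) / 2.0 = 1633 N/mm = 1.633 kN/mm.
L_req = P / (r_n/Ω) = 739 / 1.633 = 452.5 mm total.
Per side: 452.5 / 2 = 226.2 mm.
Round up → use L = 230 mm on each side.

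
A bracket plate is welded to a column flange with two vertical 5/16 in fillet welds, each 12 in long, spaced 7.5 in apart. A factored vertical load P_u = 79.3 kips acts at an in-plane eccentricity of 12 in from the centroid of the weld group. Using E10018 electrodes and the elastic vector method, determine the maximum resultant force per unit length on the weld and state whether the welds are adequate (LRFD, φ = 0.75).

E100XX → F_EXX = 100 ksi.
Total weld length L_w = 24 in. Treat welds as unit-width lines.
Polar moment about centroid: J = 2[d³/12 + d(b/2)²] = 2[12³/12 + 12×3.75²] = 625.5 in³.
Direct shear f_v = P/L_w = 79.3 / 24 = 3.304 kip/in (vertical).
Torsion M = P·e = 79.3 × 12 = 951.6 kip·in.
Critical point at (x, y) = (3.75, 6) from centroid. f_tx = M·y/J = 9.128 kip/in; f_ty = M·x/J = 5.705 kip/in.
Resultant f_max = √[f_tx² + (f_v + f_ty)²] = √[9.128² + (3.304 + 5.705)²] = 12.83 kip/in.
Capacity per unit length: φr_n = 0.75 × 0.6 × 100 × (0.707 × 0.3125) = 9.942 kip/in.
12.83 > 9.942 → NOT adequate.

f_max ≈ 12.8 kip/in; NOT adequate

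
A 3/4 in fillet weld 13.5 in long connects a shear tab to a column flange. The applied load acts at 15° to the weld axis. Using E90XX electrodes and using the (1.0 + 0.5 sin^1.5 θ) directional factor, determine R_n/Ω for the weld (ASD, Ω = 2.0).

R_n/Ω ≈ 206 kip

E90XX → F_EXX = 90 ksi.
t_e = 0.707 × 0.75 = 0.5302 in; A_we = 0.5302 × 13.5 = 7.158 in².
Directional factor: 1.0 + 0.5 sin^1.5(15°) = 1.066.
F_nw = 0.6 × 90 × 1.066 = 57.56 ksi.
R_n/Ω = (57.56 × 7.158) / 2.0 = 206 kip.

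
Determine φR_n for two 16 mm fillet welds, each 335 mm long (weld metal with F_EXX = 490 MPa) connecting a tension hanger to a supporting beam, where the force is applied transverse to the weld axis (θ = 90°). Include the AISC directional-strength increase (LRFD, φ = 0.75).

φR_n ≈ 2510 kN

t_e = 0.707 × 16 = 11.31 mm; A_we = 11.31 × 670 = 7579 mm².
Directional factor: 1.0 + 0.5 sin^1.5(90°) = 1.5.
F_nw = 0.6 × 490 × 1.5 = 441 MPa.
φR_n = 0.75 × 441 × 7579 × 10⁻³ = 2507 kN.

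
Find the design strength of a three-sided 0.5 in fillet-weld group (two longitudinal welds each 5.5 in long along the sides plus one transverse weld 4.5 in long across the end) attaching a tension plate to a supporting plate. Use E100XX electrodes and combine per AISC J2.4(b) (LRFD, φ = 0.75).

E100XX → F_EXX = 100 ksi.
t_e = 0.707 × 0.5 = 0.3535 in.
R_nwl = 0.6 × 100 × 0.3535 × 11 = 233.3 kip (longitudinal, 2 welds).
R_nwt = 0.6 × 100 × 0.3535 × 4.5 = 95.44 kip (transverse, base value).
(i) R_nwl + R_nwt = 328.8 kip; (ii) 0.85 R_nwl + 1.5 R_nwt = 341.5 kip.
R_n = max = 341.5 kip [governs: (ii)]; φR_n = 256.1 kip.

φR_n ≈ 256 kip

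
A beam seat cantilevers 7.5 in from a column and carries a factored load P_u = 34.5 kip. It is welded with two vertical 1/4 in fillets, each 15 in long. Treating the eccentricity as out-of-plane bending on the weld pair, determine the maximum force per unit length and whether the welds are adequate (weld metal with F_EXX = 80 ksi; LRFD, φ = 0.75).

f_max ≈ 3.64 kip/in; adequate

L_w = 2 × 15 = 30 in; section modulus (unit throat) S = 2 × L²/6 = 75 in².
Direct shear f_v = P/L_w = 34.5/30 = 1.15 kip/in.
Moment M = P × e = 34.5 × 7.5 = 258.75 kip·in; bending f_b = M/S = 3.45 kip/in.
f_max = √(f_v² + f_b²) = √(1.15² + 3.45²) = 3.637 kip/in.
φr_n = 0.75 × 0.6 × 80 × (0.707 × 0.25) = 6.363 kip/in → adequate.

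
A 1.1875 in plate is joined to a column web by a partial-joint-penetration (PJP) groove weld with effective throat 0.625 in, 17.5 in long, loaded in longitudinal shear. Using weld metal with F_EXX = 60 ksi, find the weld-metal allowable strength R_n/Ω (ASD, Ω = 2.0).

R_n/Ω ≈ 197 kips

Effective throat (given) t_e = 0.625 in.
A_we = 0.625 × 17.5 = 10.94 in².
F_nw = 0.6 F_EXX = 36 ksi.
R_n/Ω = (36 × 10.94) / 2.0 = 196.9 kips.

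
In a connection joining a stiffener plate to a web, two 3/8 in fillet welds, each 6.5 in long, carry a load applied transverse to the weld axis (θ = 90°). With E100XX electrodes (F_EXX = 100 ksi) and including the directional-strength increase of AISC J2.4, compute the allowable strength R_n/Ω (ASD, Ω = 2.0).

R_n/Ω ≈ 155 kip

t_e = 0.707 × 0.375 = 0.2651 in; A_we = 0.2651 × 13 = 3.447 in².
Directional factor: 1.0 + 0.5 sin^1.5(90°) = 1.5.
F_nw = 0.6 × 100 × 1.5 = 90 ksi.
R_n/Ω = (90 × 3.447) / 2.0 = 155.1 kip.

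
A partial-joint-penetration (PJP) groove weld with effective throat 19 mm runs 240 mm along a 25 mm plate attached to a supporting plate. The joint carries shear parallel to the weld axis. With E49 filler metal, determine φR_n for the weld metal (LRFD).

φR_n ≈ 1010 kN

E49XX → F_EXX = 490 MPa.
Effective throat (given) t_e = 19 mm.
A_we = 19 × 240 = 4560 mm².
F_nw = 0.6 F_EXX = 294 MPa.
φR_n = 0.75 × 294 × 4560 × 10⁻³ = 1005 kN.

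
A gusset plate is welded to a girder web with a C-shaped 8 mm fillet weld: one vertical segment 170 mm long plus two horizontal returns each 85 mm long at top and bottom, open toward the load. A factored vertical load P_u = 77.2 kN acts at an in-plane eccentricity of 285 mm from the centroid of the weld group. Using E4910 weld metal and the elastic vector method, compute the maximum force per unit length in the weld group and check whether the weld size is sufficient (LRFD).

E49XX → F_EXX = 490 MPa.
Total weld length L_w = 340 mm. Treat welds as unit-width lines.
Centroid: x̄ = 2×85×42.5 / 340 = 21.25 mm from the vertical weld.
Polar moment about centroid: J = I_x + I_y = [170³/12 + 2×85×85²] + [170×21.25² + 2(85³/12 + 85×21.25²)] = 1894000 mm³.
Direct shear f_v = P/L_w = 77.2×10³ / 340 = 227.1 N/mm (vertical).
Torsion M = P·e = 77.2×10³ × 285 = 22002000 N·mm.
Critical point at (x, y) = (63.75, 85) from centroid. f_tx = M·y/J = 987.7 N/mm; f_ty = M·x/J = 740.7 N/mm.
Resultant f_max = √[f_tx² + (f_v + f_ty)²] = √[987.7² + (227.1 + 740.7)²] = 1383 N/mm.
Capacity per unit length: φr_n = 0.75 × 0.6 × 490 × (0.707 × 8) = 1247 N/mm.
1383 > 1247 → NOT adequate.

f_max ≈ 1380 N/mm; NOT adequate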